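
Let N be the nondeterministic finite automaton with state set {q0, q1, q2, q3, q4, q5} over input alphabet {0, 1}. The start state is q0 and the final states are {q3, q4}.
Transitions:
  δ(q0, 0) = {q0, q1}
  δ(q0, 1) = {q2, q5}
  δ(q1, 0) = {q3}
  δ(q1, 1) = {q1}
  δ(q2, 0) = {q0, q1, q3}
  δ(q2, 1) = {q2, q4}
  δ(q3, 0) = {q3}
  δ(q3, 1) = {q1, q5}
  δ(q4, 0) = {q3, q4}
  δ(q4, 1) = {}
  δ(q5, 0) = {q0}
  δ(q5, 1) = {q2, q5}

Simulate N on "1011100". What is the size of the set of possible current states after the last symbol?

4

Start: {q0}
read 1: {q2, q5}
read 0: {q0, q1, q3}
read 1: {q1, q2, q5}
read 1: {q1, q2, q4, q5}
read 1: {q1, q2, q4, q5}
read 0: {q0, q1, q3, q4}
read 0: {q0, q1, q3, q4}
Final reachable set {q0, q1, q3, q4} has 4 states.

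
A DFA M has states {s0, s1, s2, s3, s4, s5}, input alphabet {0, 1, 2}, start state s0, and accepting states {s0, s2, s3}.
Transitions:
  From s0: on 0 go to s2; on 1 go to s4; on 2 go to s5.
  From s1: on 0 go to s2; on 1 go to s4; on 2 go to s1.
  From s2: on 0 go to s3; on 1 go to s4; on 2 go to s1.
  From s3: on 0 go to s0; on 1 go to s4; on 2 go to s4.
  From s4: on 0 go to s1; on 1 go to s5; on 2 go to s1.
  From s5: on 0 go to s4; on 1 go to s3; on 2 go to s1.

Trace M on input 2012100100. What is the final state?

s2

s0 --2--> s5
s5 --0--> s4
s4 --1--> s5
s5 --2--> s1
s1 --1--> s4
s4 --0--> s1
s1 --0--> s2
s2 --1--> s4
s4 --0--> s1
s1 --0--> s2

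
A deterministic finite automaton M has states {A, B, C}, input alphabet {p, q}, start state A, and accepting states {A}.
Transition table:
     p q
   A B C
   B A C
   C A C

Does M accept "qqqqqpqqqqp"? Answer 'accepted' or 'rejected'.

accepted

A --q--> C
C --q--> C
C --q--> C
C --q--> C
C --q--> C
C --p--> A
A --q--> C
C --q--> C
C --q--> C
C --q--> C
C --p--> A
End in state A, which is an accepting state.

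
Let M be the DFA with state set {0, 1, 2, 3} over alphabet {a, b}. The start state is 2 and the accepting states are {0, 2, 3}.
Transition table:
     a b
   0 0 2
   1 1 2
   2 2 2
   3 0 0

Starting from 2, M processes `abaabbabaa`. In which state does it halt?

2

2 --a--> 2
2 --b--> 2
2 --a--> 2
2 --a--> 2
2 --b--> 2
2 --b--> 2
2 --a--> 2
2 --b--> 2
2 --a--> 2
2 --a--> 2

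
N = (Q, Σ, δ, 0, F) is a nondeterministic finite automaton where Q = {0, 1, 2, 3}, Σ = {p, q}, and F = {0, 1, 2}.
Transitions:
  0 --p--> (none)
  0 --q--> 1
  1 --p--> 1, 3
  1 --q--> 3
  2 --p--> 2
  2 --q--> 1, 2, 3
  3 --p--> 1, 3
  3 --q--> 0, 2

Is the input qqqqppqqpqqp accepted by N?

accepted

Start: {0}
read q: {1}
read q: {3}
read q: {0, 2}
read q: {1, 2, 3}
read p: {1, 2, 3}
read p: {1, 2, 3}
read q: {0, 1, 2, 3}
read q: {0, 1, 2, 3}
read p: {1, 2, 3}
read q: {0, 1, 2, 3}
read q: {0, 1, 2, 3}
read p: {1, 2, 3}
Reachable ∩ accepting = {1, 2} — nonempty.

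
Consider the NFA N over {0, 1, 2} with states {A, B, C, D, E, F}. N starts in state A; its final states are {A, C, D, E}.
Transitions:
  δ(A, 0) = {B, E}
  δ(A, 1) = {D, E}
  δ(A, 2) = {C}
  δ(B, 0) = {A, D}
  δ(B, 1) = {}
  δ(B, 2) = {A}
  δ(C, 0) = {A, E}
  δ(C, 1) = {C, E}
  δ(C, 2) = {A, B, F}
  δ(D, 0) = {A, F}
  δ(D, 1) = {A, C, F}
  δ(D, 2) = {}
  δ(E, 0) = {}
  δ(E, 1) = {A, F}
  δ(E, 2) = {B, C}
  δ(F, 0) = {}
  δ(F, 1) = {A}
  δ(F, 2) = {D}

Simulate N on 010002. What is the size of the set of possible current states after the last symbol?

Start: {A}
read 0: {B, E}
read 1: {A, F}
read 0: {B, E}
read 0: {A, D}
read 0: {A, B, E, F}
read 2: {A, B, C, D}
Final reachable set {A, B, C, D} has 4 states.

4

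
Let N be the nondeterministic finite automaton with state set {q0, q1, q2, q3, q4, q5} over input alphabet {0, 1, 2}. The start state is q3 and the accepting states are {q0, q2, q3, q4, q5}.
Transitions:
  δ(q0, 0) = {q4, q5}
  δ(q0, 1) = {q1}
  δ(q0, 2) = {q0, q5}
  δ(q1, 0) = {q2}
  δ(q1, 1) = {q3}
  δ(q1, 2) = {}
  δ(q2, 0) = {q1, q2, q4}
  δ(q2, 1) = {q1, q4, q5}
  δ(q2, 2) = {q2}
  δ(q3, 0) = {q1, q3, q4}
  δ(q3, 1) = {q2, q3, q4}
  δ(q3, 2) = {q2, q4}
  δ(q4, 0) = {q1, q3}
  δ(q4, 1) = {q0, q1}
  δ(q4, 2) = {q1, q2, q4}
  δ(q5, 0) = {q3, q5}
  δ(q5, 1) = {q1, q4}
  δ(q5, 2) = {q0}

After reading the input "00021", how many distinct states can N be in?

5

Start: {q3}
read 0: {q1, q3, q4}
read 0: {q1, q2, q3, q4}
read 0: {q1, q2, q3, q4}
read 2: {q1, q2, q4}
read 1: {q0, q1, q3, q4, q5}
Final reachable set {q0, q1, q3, q4, q5} has 5 states.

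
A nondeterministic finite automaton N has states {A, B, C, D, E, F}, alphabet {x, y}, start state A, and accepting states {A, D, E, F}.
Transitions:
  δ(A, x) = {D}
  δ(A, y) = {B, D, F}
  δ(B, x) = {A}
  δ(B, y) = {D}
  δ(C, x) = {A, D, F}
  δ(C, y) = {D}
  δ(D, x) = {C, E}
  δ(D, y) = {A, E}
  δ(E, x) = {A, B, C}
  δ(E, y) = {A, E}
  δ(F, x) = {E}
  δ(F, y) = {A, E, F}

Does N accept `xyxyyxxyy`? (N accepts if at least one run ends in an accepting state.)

accepted

Start: {A}
read x: {D}
read y: {A, E}
read x: {A, B, C, D}
read y: {A, B, D, E, F}
read y: {A, B, D, E, F}
read x: {A, B, C, D, E}
read x: {A, B, C, D, E, F}
read y: {A, B, D, E, F}
read y: {A, B, D, E, F}
Reachable ∩ accepting = {A, D, E, F} — nonempty.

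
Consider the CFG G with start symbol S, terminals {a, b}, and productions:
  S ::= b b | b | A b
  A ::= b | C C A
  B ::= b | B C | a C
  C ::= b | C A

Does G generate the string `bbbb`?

yes

S ⇒ Ab ⇒ CCAb ⇒ bCAb ⇒ bbAb ⇒ bbbb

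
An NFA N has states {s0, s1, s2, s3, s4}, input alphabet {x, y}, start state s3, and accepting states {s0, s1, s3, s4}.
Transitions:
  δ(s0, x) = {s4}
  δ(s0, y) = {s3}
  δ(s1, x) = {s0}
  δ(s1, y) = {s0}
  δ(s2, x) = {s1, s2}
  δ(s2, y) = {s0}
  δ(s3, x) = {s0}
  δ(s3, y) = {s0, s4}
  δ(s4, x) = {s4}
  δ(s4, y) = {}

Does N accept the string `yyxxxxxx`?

Start: {s3}
read y: {s0, s4}
read y: {s3}
read x: {s0}
read x: {s4}
read x: {s4}
read x: {s4}
read x: {s4}
read x: {s4}
Reachable ∩ accepting = {s4} — nonempty.

accepted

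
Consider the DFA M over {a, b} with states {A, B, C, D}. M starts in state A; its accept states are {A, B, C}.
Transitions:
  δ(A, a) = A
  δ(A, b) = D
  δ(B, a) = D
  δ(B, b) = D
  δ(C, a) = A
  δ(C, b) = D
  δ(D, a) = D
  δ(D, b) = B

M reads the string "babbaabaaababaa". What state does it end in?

A --b--> D
D --a--> D
D --b--> B
B --b--> D
D --a--> D
D --a--> D
D --b--> B
B --a--> D
D --a--> D
D --a--> D
D --b--> B
B --a--> D
D --b--> B
B --a--> D
D --a--> D

D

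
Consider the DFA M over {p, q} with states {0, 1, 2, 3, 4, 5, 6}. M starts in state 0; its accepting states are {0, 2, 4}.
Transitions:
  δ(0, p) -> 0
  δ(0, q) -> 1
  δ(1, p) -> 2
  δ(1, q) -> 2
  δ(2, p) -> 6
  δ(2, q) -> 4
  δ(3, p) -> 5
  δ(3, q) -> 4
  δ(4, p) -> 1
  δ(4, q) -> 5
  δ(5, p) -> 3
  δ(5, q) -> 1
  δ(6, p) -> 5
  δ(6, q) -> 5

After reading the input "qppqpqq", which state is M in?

5

0 --q--> 1
1 --p--> 2
2 --p--> 6
6 --q--> 5
5 --p--> 3
3 --q--> 4
4 --q--> 5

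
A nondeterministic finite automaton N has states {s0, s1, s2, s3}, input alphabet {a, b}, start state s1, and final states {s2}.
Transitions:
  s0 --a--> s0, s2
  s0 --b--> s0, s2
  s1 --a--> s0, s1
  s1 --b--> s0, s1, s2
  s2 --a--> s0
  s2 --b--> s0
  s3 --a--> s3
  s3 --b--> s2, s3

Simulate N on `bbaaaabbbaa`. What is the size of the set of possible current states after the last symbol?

Start: {s1}
read b: {s0, s1, s2}
read b: {s0, s1, s2}
read a: {s0, s1, s2}
read a: {s0, s1, s2}
read a: {s0, s1, s2}
read a: {s0, s1, s2}
read b: {s0, s1, s2}
read b: {s0, s1, s2}
read b: {s0, s1, s2}
read a: {s0, s1, s2}
read a: {s0, s1, s2}
Final reachable set {s0, s1, s2} has 3 states.

3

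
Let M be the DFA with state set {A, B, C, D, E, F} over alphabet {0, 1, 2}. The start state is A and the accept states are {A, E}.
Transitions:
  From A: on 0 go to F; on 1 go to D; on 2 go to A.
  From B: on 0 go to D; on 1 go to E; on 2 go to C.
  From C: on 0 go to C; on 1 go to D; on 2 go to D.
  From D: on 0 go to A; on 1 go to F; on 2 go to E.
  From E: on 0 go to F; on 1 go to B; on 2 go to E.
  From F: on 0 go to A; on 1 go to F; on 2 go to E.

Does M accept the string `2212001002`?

A --2--> A
A --2--> A
A --1--> D
D --2--> E
E --0--> F
F --0--> A
A --1--> D
D --0--> A
A --0--> F
F --2--> E
End in state E, which is an accepting state.

accepted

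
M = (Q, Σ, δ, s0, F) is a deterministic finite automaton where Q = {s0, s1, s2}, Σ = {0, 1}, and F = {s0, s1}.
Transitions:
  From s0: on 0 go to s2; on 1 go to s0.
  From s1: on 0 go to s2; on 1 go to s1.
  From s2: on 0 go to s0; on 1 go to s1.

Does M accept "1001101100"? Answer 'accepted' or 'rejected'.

s0 --1--> s0
s0 --0--> s2
s2 --0--> s0
s0 --1--> s0
s0 --1--> s0
s0 --0--> s2
s2 --1--> s1
s1 --1--> s1
s1 --0--> s2
s2 --0--> s0
End in state s0, which is an accepting state.

accepted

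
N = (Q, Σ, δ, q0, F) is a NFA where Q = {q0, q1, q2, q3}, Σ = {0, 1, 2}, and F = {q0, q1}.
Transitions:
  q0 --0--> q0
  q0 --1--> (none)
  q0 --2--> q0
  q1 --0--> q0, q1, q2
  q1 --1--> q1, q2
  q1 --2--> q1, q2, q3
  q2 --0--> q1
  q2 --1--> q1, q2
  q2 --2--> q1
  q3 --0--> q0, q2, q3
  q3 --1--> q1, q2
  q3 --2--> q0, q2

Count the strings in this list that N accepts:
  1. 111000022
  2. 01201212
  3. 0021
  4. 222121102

0

111000022: rejected
01201212: rejected
0021: rejected
222121102: rejected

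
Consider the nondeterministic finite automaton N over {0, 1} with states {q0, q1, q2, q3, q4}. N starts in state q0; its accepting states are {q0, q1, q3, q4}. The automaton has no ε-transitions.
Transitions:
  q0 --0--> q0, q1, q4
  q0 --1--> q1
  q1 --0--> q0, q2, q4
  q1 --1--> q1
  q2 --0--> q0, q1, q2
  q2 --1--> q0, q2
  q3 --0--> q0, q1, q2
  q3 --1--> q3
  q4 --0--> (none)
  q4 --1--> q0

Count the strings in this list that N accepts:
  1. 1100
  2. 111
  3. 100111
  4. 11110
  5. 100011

1100: accepted
111: accepted
100111: accepted
11110: accepted
100011: accepted

5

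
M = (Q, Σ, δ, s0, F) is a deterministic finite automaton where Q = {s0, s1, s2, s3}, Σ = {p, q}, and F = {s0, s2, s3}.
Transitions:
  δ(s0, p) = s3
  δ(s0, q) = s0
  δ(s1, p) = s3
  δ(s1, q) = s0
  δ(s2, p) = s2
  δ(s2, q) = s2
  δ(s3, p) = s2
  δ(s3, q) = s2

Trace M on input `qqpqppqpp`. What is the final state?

s2

s0 --q--> s0
s0 --q--> s0
s0 --p--> s3
s3 --q--> s2
s2 --p--> s2
s2 --p--> s2
s2 --q--> s2
s2 --p--> s2
s2 --p--> s2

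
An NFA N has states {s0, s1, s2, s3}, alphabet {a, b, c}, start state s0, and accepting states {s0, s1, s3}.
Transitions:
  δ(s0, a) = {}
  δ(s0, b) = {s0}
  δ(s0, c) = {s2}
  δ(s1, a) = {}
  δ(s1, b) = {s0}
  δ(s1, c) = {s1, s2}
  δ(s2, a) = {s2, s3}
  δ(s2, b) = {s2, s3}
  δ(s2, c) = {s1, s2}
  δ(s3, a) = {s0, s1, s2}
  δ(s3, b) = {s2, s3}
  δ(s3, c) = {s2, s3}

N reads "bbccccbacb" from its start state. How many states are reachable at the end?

3

Start: {s0}
read b: {s0}
read b: {s0}
read c: {s2}
read c: {s1, s2}
read c: {s1, s2}
read c: {s1, s2}
read b: {s0, s2, s3}
read a: {s0, s1, s2, s3}
read c: {s1, s2, s3}
read b: {s0, s2, s3}
Final reachable set {s0, s2, s3} has 3 states.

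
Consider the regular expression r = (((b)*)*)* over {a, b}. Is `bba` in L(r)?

bba cannot be split into zero or more pieces each matching ((b)*)*.

no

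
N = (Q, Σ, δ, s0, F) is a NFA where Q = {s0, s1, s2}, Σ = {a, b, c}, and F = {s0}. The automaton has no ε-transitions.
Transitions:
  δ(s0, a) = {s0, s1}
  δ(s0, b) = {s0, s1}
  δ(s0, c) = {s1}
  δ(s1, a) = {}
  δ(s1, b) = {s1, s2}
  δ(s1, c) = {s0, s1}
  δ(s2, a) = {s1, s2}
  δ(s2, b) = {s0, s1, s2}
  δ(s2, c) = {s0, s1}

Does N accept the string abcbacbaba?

accepted

Start: {s0}
read a: {s0, s1}
read b: {s0, s1, s2}
read c: {s0, s1}
read b: {s0, s1, s2}
read a: {s0, s1, s2}
read c: {s0, s1}
read b: {s0, s1, s2}
read a: {s0, s1, s2}
read b: {s0, s1, s2}
read a: {s0, s1, s2}
Reachable ∩ accepting = {s0} — nonempty.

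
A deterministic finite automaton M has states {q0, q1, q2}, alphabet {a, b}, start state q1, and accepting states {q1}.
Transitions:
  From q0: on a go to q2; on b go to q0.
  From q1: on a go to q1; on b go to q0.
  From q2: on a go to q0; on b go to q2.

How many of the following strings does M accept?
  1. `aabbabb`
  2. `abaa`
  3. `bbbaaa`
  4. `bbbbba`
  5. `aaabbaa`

`aabbabb`: rejected
`abaa`: rejected
`bbbaaa`: rejected
`bbbbba`: rejected
`aaabbaa`: rejected

0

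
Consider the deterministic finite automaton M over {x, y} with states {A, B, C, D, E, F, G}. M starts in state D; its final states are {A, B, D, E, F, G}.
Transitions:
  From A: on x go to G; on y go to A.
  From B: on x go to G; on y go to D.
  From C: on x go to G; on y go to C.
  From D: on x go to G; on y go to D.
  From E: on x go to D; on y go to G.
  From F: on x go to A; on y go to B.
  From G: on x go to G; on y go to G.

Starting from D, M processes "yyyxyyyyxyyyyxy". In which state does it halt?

G

D --y--> D
D --y--> D
D --y--> D
D --x--> G
G --y--> G
G --y--> G
G --y--> G
G --y--> G
G --x--> G
G --y--> G
G --y--> G
G --y--> G
G --y--> G
G --x--> G
G --y--> G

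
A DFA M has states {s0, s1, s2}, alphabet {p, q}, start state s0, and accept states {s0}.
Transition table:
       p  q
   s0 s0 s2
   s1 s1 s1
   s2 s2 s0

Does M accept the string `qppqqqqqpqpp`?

s0 --q--> s2
s2 --p--> s2
s2 --p--> s2
s2 --q--> s0
s0 --q--> s2
s2 --q--> s0
s0 --q--> s2
s2 --q--> s0
s0 --p--> s0
s0 --q--> s2
s2 --p--> s2
s2 --p--> s2
End in state s2, which is not an accepting state.

rejected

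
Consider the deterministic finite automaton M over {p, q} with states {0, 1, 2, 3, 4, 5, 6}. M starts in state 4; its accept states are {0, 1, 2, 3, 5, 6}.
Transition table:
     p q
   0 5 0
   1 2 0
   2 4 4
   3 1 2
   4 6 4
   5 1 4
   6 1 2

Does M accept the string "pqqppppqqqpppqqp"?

4 --p--> 6
6 --q--> 2
2 --q--> 4
4 --p--> 6
6 --p--> 1
1 --p--> 2
2 --p--> 4
4 --q--> 4
4 --q--> 4
4 --q--> 4
4 --p--> 6
6 --p--> 1
1 --p--> 2
2 --q--> 4
4 --q--> 4
4 --p--> 6
End in state 6, which is an accepting state.

accepted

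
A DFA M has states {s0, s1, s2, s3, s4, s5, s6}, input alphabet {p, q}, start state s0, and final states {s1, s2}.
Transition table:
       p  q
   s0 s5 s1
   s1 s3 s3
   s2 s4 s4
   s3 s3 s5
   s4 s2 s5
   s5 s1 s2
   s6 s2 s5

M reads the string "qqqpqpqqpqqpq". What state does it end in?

s5

s0 --q--> s1
s1 --q--> s3
s3 --q--> s5
s5 --p--> s1
s1 --q--> s3
s3 --p--> s3
s3 --q--> s5
s5 --q--> s2
s2 --p--> s4
s4 --q--> s5
s5 --q--> s2
s2 --p--> s4
s4 --q--> s5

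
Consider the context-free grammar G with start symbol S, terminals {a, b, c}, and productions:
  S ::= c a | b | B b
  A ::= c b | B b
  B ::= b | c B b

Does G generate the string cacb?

no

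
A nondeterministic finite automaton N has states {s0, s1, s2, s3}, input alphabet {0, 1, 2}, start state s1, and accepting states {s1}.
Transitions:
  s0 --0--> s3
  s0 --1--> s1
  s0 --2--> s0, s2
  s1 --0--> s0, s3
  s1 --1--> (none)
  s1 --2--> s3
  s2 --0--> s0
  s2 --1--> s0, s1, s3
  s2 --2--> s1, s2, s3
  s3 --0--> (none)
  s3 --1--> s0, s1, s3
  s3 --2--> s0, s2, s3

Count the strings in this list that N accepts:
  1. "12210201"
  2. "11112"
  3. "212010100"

"12210201": rejected
"11112": rejected
"212010100": rejected

0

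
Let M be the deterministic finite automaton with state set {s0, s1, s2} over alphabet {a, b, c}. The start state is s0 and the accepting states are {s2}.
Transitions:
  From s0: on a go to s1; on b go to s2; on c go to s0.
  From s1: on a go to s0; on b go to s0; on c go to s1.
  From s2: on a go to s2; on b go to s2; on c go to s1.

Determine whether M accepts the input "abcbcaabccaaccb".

s0 --a--> s1
s1 --b--> s0
s0 --c--> s0
s0 --b--> s2
s2 --c--> s1
s1 --a--> s0
s0 --a--> s1
s1 --b--> s0
s0 --c--> s0
s0 --c--> s0
s0 --a--> s1
s1 --a--> s0
s0 --c--> s0
s0 --c--> s0
s0 --b--> s2
End in state s2, which is an accepting state.

accepted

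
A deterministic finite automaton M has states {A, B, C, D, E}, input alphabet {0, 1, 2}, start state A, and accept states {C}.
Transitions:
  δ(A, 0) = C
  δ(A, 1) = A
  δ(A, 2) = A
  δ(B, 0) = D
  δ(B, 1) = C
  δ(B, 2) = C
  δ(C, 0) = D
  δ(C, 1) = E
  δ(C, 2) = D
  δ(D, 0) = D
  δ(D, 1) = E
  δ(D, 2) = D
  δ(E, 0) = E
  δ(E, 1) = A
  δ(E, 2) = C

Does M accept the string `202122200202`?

A --2--> A
A --0--> C
C --2--> D
D --1--> E
E --2--> C
C --2--> D
D --2--> D
D --0--> D
D --0--> D
D --2--> D
D --0--> D
D --2--> D
End in state D, which is not an accepting state.

rejected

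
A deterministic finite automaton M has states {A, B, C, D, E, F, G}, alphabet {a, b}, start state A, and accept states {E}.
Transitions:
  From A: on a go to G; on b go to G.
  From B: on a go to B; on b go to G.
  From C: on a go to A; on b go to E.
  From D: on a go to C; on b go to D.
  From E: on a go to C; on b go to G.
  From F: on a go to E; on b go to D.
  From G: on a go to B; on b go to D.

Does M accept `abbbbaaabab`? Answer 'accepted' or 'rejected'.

A --a--> G
G --b--> D
D --b--> D
D --b--> D
D --b--> D
D --a--> C
C --a--> A
A --a--> G
G --b--> D
D --a--> C
C --b--> E
End in state E, which is an accepting state.

accepted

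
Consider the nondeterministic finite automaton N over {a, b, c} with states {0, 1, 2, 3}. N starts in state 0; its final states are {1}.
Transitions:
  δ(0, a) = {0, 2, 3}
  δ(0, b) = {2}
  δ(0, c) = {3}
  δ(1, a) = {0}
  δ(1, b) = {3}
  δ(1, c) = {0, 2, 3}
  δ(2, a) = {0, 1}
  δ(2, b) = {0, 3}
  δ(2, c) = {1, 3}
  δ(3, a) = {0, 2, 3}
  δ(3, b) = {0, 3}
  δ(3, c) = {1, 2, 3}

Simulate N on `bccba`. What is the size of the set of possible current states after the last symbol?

Start: {0}
read b: {2}
read c: {1, 3}
read c: {0, 1, 2, 3}
read b: {0, 2, 3}
read a: {0, 1, 2, 3}
Final reachable set {0, 1, 2, 3} has 4 states.

4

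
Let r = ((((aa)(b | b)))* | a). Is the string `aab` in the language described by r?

yes

The left alternative (((aa)(b|b)))* matches aab.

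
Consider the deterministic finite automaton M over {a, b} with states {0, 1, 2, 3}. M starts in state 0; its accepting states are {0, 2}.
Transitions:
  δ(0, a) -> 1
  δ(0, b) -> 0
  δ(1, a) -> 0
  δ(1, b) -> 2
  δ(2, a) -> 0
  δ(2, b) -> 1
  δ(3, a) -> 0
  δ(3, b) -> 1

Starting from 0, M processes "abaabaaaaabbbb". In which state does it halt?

0

0 --a--> 1
1 --b--> 2
2 --a--> 0
0 --a--> 1
1 --b--> 2
2 --a--> 0
0 --a--> 1
1 --a--> 0
0 --a--> 1
1 --a--> 0
0 --b--> 0
0 --b--> 0
0 --b--> 0
0 --b--> 0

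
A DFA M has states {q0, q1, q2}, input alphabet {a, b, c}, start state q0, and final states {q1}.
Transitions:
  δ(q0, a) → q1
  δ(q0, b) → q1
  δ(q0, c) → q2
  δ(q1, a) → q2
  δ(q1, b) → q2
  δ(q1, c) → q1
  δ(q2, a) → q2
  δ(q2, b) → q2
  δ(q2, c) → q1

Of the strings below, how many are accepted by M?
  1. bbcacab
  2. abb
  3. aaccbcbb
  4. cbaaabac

1

bbcacab: rejected
abb: rejected
aaccbcbb: rejected
cbaaabac: accepted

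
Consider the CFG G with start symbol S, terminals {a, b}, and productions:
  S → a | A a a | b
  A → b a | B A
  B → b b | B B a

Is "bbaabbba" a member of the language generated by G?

no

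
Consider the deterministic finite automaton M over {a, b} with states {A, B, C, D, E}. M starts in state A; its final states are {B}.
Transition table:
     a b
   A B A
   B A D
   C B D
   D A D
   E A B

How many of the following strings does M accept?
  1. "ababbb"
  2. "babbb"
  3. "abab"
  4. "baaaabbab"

0

"ababbb": rejected
"babbb": rejected
"abab": rejected
"baaaabbab": rejected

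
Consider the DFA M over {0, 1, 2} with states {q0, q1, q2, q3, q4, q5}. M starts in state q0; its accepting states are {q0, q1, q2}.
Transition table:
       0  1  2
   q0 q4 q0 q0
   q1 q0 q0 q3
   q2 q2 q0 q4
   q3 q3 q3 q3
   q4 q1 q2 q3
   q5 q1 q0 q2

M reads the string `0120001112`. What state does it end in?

q0 --0--> q4
q4 --1--> q2
q2 --2--> q4
q4 --0--> q1
q1 --0--> q0
q0 --0--> q4
q4 --1--> q2
q2 --1--> q0
q0 --1--> q0
q0 --2--> q0

q0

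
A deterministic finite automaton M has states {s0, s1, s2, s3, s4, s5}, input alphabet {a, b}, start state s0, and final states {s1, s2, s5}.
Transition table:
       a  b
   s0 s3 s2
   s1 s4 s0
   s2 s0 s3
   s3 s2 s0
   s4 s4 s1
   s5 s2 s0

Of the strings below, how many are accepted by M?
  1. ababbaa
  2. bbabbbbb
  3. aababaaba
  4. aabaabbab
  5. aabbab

0

ababbaa: rejected
bbabbbbb: rejected
aababaaba: rejected
aabaabbab: rejected
aabbab: rejected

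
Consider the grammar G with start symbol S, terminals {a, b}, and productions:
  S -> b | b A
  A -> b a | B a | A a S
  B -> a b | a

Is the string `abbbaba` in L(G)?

no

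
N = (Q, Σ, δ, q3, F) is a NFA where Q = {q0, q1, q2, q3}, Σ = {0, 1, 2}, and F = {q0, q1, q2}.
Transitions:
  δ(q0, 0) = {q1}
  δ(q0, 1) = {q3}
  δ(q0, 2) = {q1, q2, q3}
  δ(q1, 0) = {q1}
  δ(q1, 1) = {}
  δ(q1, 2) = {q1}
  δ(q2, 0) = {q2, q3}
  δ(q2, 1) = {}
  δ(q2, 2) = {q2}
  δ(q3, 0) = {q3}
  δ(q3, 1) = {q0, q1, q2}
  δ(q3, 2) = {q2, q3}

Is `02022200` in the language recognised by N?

Start: {q3}
read 0: {q3}
read 2: {q2, q3}
read 0: {q2, q3}
read 2: {q2, q3}
read 2: {q2, q3}
read 2: {q2, q3}
read 0: {q2, q3}
read 0: {q2, q3}
Reachable ∩ accepting = {q2} — nonempty.

accepted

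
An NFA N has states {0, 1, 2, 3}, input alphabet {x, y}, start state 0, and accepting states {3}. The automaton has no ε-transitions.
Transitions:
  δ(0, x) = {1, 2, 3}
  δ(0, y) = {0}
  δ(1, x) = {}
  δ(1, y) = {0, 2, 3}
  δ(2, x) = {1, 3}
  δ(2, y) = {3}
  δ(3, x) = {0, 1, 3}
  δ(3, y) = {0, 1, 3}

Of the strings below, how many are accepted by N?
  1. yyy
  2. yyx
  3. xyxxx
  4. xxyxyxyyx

yyy: rejected
yyx: accepted
xyxxx: accepted
xxyxyxyyx: accepted

3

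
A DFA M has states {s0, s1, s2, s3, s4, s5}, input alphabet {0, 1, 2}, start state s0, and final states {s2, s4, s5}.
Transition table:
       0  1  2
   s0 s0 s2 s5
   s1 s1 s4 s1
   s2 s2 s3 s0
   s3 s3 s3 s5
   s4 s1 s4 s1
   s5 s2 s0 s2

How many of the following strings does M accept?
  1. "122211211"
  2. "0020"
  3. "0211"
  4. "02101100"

"122211211": accepted
"0020": accepted
"0211": accepted
"02101100": rejected

3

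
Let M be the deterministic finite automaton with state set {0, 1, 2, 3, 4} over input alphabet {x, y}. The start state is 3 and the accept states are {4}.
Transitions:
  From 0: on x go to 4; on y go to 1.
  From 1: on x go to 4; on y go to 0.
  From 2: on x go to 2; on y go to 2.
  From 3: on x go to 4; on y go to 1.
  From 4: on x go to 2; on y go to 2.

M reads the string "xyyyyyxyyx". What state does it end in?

2

3 --x--> 4
4 --y--> 2
2 --y--> 2
2 --y--> 2
2 --y--> 2
2 --y--> 2
2 --x--> 2
2 --y--> 2
2 --y--> 2
2 --x--> 2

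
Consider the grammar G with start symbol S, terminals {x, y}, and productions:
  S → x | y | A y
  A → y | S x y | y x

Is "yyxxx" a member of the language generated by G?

no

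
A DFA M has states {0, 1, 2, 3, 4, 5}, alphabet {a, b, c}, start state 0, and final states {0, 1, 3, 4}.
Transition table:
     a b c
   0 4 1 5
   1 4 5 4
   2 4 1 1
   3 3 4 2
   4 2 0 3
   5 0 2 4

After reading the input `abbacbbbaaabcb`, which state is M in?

0 --a--> 4
4 --b--> 0
0 --b--> 1
1 --a--> 4
4 --c--> 3
3 --b--> 4
4 --b--> 0
0 --b--> 1
1 --a--> 4
4 --a--> 2
2 --a--> 4
4 --b--> 0
0 --c--> 5
5 --b--> 2

2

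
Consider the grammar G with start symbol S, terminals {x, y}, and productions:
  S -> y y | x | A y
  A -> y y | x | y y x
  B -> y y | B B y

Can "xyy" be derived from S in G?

no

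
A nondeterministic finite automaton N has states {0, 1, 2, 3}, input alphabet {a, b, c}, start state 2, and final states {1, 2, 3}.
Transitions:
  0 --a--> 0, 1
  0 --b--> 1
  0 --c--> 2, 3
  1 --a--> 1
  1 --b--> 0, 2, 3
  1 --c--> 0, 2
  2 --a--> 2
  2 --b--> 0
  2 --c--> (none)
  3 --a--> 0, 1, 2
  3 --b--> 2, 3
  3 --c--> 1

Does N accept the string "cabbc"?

Start: {2}
read c: {}
The reachable set is empty and stays empty for the remaining 4 symbols.
Reachable ∩ accepting = {} — empty.

rejected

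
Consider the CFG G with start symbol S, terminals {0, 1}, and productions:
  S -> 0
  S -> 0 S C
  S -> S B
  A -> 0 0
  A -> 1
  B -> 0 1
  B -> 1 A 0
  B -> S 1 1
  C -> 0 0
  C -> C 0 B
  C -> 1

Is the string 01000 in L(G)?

yes

S ⇒ SB ⇒ 0B ⇒ 01A0 ⇒ 01000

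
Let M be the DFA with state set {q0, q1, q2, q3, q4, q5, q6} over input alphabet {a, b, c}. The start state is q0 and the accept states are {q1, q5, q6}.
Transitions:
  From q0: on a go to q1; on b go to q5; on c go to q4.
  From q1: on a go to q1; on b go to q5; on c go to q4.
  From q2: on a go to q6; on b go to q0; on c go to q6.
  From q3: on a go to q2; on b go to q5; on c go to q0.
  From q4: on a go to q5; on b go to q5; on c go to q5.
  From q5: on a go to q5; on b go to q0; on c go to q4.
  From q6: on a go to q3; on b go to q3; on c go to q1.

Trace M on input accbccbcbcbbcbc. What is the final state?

q4

q0 --a--> q1
q1 --c--> q4
q4 --c--> q5
q5 --b--> q0
q0 --c--> q4
q4 --c--> q5
q5 --b--> q0
q0 --c--> q4
q4 --b--> q5
q5 --c--> q4
q4 --b--> q5
q5 --b--> q0
q0 --c--> q4
q4 --b--> q5
q5 --c--> q4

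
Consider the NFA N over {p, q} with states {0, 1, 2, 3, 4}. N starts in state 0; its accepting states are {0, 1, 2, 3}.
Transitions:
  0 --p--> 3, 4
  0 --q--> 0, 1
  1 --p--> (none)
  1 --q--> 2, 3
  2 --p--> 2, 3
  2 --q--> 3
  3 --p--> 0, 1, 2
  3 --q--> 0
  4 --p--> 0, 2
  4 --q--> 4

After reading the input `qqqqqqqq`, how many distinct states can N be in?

4

Start: {0}
read q: {0, 1}
read q: {0, 1, 2, 3}
read q: {0, 1, 2, 3}
read q: {0, 1, 2, 3}
read q: {0, 1, 2, 3}
read q: {0, 1, 2, 3}
read q: {0, 1, 2, 3}
read q: {0, 1, 2, 3}
Final reachable set {0, 1, 2, 3} has 4 states.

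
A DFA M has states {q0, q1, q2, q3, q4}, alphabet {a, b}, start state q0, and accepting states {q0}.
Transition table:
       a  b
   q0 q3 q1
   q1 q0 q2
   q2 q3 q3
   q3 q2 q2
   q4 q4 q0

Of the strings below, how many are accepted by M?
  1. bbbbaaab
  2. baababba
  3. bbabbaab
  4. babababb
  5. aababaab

bbbbaaab: rejected
baababba: rejected
bbabbaab: rejected
babababb: rejected
aababaab: rejected

0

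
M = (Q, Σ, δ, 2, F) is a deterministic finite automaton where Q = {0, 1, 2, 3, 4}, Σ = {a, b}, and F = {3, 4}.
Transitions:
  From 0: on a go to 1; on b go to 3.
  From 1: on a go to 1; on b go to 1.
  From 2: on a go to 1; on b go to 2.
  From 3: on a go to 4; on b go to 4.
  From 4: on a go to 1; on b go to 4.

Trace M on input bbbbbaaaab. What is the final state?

2 --b--> 2
2 --b--> 2
2 --b--> 2
2 --b--> 2
2 --b--> 2
2 --a--> 1
1 --a--> 1
1 --a--> 1
1 --a--> 1
1 --b--> 1

1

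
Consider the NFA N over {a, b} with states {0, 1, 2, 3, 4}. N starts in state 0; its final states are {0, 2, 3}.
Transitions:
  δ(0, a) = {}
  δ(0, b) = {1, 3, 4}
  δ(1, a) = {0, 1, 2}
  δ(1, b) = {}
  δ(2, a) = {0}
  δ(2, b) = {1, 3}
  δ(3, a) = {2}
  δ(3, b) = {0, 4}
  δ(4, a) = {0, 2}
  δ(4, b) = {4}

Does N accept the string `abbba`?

Start: {0}
read a: {}
The reachable set is empty and stays empty for the remaining 4 symbols.
Reachable ∩ accepting = {} — empty.

rejected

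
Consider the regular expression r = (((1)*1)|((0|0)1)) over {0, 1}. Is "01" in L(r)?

yes

The right alternative ((0|0)1) matches 01.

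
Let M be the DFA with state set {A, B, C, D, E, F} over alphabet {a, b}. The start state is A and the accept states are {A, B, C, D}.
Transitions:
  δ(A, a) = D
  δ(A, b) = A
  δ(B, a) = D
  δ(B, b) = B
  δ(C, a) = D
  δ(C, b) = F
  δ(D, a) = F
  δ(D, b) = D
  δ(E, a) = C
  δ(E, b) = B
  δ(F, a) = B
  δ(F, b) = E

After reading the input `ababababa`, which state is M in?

A --a--> D
D --b--> D
D --a--> F
F --b--> E
E --a--> C
C --b--> F
F --a--> B
B --b--> B
B --a--> D

D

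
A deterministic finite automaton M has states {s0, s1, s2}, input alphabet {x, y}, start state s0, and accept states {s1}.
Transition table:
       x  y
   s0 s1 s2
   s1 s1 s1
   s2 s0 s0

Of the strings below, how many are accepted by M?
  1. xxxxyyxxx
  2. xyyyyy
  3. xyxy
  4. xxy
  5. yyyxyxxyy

xxxxyyxxx: accepted
xyyyyy: accepted
xyxy: accepted
xxy: accepted
yyyxyxxyy: accepted

5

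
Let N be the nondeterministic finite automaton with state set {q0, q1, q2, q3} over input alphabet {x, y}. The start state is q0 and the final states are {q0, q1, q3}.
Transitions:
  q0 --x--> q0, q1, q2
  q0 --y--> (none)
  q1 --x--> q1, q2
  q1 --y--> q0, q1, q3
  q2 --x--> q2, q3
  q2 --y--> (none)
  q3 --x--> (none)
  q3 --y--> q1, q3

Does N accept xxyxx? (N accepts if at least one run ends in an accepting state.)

accepted

Start: {q0}
read x: {q0, q1, q2}
read x: {q0, q1, q2, q3}
read y: {q0, q1, q3}
read x: {q0, q1, q2}
read x: {q0, q1, q2, q3}
Reachable ∩ accepting = {q0, q1, q3} — nonempty.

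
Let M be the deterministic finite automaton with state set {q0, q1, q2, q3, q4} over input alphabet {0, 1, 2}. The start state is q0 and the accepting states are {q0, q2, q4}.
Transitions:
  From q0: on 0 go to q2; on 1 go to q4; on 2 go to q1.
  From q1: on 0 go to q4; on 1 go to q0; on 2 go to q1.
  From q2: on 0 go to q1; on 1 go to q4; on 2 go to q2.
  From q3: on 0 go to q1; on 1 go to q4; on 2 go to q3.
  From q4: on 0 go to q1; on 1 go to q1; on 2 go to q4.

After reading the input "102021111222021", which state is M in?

q0 --1--> q4
q4 --0--> q1
q1 --2--> q1
q1 --0--> q4
q4 --2--> q4
q4 --1--> q1
q1 --1--> q0
q0 --1--> q4
q4 --1--> q1
q1 --2--> q1
q1 --2--> q1
q1 --2--> q1
q1 --0--> q4
q4 --2--> q4
q4 --1--> q1

q1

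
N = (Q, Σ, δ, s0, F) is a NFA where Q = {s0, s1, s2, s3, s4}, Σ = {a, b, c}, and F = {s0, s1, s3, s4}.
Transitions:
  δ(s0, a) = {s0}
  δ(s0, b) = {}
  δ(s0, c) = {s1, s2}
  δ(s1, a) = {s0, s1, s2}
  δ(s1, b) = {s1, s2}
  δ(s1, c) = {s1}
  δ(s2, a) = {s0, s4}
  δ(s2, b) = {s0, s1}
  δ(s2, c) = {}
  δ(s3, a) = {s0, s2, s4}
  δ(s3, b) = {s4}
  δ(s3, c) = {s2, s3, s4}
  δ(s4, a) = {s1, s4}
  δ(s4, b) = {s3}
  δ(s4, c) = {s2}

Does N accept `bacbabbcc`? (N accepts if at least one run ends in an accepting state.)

Start: {s0}
read b: {}
The reachable set is empty and stays empty for the remaining 8 symbols.
Reachable ∩ accepting = {} — empty.

rejected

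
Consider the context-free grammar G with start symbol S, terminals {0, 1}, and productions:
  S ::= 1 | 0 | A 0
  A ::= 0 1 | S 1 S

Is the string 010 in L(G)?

S ⇒ A0 ⇒ 010

yes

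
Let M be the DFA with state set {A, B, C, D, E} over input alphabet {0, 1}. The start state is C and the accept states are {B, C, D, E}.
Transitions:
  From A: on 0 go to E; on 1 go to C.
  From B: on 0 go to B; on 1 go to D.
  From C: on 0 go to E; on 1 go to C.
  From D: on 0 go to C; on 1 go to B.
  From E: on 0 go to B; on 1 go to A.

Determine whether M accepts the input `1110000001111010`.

accepted

C --1--> C
C --1--> C
C --1--> C
C --0--> E
E --0--> B
B --0--> B
B --0--> B
B --0--> B
B --0--> B
B --1--> D
D --1--> B
B --1--> D
D --1--> B
B --0--> B
B --1--> D
D --0--> C
End in state C, which is an accepting state.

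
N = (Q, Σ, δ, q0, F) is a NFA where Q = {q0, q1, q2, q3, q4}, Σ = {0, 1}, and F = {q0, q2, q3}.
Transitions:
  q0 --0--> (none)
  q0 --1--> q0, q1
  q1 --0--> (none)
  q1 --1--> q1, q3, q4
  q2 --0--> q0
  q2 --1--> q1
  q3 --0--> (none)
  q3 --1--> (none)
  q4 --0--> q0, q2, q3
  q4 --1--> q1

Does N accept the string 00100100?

Start: {q0}
read 0: {}
The reachable set is empty and stays empty for the remaining 7 symbols.
Reachable ∩ accepting = {} — empty.

rejected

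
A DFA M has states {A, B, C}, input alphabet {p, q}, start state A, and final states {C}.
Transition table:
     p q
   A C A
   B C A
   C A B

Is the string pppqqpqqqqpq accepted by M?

A --p--> C
C --p--> A
A --p--> C
C --q--> B
B --q--> A
A --p--> C
C --q--> B
B --q--> A
A --q--> A
A --q--> A
A --p--> C
C --q--> B
End in state B, which is not an accepting state.

rejected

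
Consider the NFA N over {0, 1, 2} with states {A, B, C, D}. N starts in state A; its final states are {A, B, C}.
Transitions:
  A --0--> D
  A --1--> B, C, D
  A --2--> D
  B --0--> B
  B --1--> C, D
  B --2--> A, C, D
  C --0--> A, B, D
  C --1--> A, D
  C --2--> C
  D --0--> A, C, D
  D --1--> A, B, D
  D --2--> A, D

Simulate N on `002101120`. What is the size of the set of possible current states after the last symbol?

4

Start: {A}
read 0: {D}
read 0: {A, C, D}
read 2: {A, C, D}
read 1: {A, B, C, D}
read 0: {A, B, C, D}
read 1: {A, B, C, D}
read 1: {A, B, C, D}
read 2: {A, C, D}
read 0: {A, B, C, D}
Final reachable set {A, B, C, D} has 4 states.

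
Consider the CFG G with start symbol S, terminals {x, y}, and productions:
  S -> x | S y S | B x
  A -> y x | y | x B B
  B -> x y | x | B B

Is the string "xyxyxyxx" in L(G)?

S ⇒ SyS ⇒ BxyS ⇒ BBxyS ⇒ xyBxyS ⇒ xyxyxyS ⇒ xyxyxyBx ⇒ xyxyxyxx

yes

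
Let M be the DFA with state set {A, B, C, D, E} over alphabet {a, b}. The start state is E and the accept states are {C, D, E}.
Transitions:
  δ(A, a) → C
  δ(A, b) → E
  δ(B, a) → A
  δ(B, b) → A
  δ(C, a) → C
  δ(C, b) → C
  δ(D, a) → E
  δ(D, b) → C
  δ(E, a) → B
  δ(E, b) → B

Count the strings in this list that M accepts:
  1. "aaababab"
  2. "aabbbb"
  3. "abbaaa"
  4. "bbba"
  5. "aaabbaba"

"aaababab": accepted
"aabbbb": accepted
"abbaaa": accepted
"bbba": rejected
"aaabbaba": accepted

4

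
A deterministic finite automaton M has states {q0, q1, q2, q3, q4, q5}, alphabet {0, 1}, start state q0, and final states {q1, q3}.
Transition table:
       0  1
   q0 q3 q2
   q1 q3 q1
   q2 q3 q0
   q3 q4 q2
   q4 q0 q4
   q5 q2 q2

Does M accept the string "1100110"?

rejected

q0 --1--> q2
q2 --1--> q0
q0 --0--> q3
q3 --0--> q4
q4 --1--> q4
q4 --1--> q4
q4 --0--> q0
End in state q0, which is not an accepting state.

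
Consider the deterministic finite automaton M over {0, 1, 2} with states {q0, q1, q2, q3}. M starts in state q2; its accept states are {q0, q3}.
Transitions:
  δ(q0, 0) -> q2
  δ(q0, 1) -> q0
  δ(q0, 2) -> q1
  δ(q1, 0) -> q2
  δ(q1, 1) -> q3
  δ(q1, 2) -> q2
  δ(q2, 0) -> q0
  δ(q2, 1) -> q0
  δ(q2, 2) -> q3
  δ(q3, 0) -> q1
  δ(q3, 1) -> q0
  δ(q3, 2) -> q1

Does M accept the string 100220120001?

q2 --1--> q0
q0 --0--> q2
q2 --0--> q0
q0 --2--> q1
q1 --2--> q2
q2 --0--> q0
q0 --1--> q0
q0 --2--> q1
q1 --0--> q2
q2 --0--> q0
q0 --0--> q2
q2 --1--> q0
End in state q0, which is an accepting state.

accepted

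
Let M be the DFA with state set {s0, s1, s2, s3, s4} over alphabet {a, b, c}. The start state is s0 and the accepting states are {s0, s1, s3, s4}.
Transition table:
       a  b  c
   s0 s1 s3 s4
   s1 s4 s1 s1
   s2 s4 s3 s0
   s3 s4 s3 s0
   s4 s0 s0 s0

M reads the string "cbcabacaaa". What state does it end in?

s0

s0 --c--> s4
s4 --b--> s0
s0 --c--> s4
s4 --a--> s0
s0 --b--> s3
s3 --a--> s4
s4 --c--> s0
s0 --a--> s1
s1 --a--> s4
s4 --a--> s0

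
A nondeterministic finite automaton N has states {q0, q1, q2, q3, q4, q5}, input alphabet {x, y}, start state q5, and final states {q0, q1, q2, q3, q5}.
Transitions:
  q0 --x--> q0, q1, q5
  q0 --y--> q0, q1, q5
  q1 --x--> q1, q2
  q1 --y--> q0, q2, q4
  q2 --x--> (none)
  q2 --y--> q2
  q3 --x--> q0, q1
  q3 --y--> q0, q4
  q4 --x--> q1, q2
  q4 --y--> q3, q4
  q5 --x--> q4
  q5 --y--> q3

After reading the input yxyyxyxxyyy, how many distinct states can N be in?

6

Start: {q5}
read y: {q3}
read x: {q0, q1}
read y: {q0, q1, q2, q4, q5}
read y: {q0, q1, q2, q3, q4, q5}
read x: {q0, q1, q2, q4, q5}
read y: {q0, q1, q2, q3, q4, q5}
read x: {q0, q1, q2, q4, q5}
read x: {q0, q1, q2, q4, q5}
read y: {q0, q1, q2, q3, q4, q5}
read y: {q0, q1, q2, q3, q4, q5}
read y: {q0, q1, q2, q3, q4, q5}
Final reachable set {q0, q1, q2, q3, q4, q5} has 6 states.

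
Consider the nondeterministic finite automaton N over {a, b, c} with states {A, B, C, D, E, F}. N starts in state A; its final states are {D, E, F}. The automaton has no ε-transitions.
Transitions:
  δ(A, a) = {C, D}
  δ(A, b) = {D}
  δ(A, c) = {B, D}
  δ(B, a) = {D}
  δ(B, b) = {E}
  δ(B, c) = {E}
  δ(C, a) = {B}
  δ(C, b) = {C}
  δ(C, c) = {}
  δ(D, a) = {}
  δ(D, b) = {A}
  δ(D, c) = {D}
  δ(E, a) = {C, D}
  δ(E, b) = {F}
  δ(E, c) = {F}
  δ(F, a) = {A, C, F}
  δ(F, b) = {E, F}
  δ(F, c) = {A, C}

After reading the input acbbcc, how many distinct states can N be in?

Start: {A}
read a: {C, D}
read c: {D}
read b: {A}
read b: {D}
read c: {D}
read c: {D}
Final reachable set {D} has 1 state.

1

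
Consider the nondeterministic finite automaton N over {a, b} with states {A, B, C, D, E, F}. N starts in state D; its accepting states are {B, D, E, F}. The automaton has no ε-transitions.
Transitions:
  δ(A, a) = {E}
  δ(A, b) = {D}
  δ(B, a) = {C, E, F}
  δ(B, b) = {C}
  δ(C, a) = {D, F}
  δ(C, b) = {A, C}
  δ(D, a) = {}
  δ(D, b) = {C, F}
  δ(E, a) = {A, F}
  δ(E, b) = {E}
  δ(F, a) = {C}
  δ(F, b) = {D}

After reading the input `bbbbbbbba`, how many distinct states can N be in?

4

Start: {D}
read b: {C, F}
read b: {A, C, D}
read b: {A, C, D, F}
read b: {A, C, D, F}
read b: {A, C, D, F}
read b: {A, C, D, F}
read b: {A, C, D, F}
read b: {A, C, D, F}
read a: {C, D, E, F}
Final reachable set {C, D, E, F} has 4 states.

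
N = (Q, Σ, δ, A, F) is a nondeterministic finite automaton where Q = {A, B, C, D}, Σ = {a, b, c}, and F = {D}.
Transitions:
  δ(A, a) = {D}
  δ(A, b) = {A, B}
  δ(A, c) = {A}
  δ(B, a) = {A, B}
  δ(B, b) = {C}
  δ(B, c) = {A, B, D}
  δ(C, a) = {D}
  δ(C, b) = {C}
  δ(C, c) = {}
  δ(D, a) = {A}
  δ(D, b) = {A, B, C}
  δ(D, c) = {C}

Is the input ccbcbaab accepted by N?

Start: {A}
read c: {A}
read c: {A}
read b: {A, B}
read c: {A, B, D}
read b: {A, B, C}
read a: {A, B, D}
read a: {A, B, D}
read b: {A, B, C}
Reachable ∩ accepting = {} — empty.

rejected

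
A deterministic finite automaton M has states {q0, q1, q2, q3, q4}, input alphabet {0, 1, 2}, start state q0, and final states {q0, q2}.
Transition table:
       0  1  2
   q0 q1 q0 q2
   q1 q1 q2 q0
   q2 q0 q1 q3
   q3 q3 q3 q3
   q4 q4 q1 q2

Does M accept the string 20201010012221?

q0 --2--> q2
q2 --0--> q0
q0 --2--> q2
q2 --0--> q0
q0 --1--> q0
q0 --0--> q1
q1 --1--> q2
q2 --0--> q0
q0 --0--> q1
q1 --1--> q2
q2 --2--> q3
q3 --2--> q3
q3 --2--> q3
q3 --1--> q3
End in state q3, which is not an accepting state.

rejected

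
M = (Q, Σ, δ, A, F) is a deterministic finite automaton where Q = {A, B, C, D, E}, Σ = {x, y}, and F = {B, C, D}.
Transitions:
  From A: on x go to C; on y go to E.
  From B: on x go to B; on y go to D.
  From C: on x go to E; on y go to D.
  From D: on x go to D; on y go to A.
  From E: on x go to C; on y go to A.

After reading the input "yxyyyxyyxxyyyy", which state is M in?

A --y--> E
E --x--> C
C --y--> D
D --y--> A
A --y--> E
E --x--> C
C --y--> D
D --y--> A
A --x--> C
C --x--> E
E --y--> A
A --y--> E
E --y--> A
A --y--> E

E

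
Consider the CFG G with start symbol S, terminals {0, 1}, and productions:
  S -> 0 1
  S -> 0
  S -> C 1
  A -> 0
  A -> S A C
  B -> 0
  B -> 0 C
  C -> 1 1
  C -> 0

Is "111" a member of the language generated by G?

yes

S ⇒ C1 ⇒ 111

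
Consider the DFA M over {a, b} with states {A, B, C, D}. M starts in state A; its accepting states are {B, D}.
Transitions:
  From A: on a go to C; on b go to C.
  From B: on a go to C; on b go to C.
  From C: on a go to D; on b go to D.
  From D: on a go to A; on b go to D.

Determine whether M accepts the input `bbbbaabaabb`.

A --b--> C
C --b--> D
D --b--> D
D --b--> D
D --a--> A
A --a--> C
C --b--> D
D --a--> A
A --a--> C
C --b--> D
D --b--> D
End in state D, which is an accepting state.

accepted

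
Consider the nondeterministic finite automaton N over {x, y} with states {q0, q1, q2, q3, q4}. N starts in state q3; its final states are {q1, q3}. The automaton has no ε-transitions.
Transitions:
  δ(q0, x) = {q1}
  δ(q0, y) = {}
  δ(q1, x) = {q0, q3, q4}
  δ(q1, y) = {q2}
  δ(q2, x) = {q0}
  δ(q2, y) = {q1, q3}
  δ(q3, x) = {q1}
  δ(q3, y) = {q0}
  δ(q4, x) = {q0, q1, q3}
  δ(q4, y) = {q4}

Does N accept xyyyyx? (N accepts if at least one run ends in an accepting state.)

Start: {q3}
read x: {q1}
read y: {q2}
read y: {q1, q3}
read y: {q0, q2}
read y: {q1, q3}
read x: {q0, q1, q3, q4}
Reachable ∩ accepting = {q1, q3} — nonempty.

accepted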